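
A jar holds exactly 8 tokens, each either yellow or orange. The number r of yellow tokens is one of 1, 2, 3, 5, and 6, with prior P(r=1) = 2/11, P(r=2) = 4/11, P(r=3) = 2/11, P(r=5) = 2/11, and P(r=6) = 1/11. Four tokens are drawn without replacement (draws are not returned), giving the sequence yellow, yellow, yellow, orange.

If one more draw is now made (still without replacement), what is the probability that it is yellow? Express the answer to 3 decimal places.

0.545

For each hypothesis, P(data | H) works out to: P(data | r = 1) = (1/8)(0/7) = 0; P(data | r = 2) = (2/8)(1/7)(0/6) = 0; P(data | r = 3) = (3/8)(2/7)(1/6)(5/5) = 1/56; P(data | r = 5) = (5/8)(4/7)(3/6)(3/5) = 3/28; P(data | r = 6) = (6/8)(5/7)(4/6)(2/5) = 1/7.
Multiplying each by its prior: 2/11 · 0 = 0, 4/11 · 0 = 0, 2/11 · 1/56 = 1/308, 2/11 · 3/28 = 3/154, 1/11 · 1/7 = 1/77; summing to 1/28.
Dividing through by the total gives posterior P(r = 1 | data) = 0, P(r = 2 | data) = 0, P(r = 3 | data) = 1/11, P(r = 5 | data) = 6/11, P(r = 6 | data) = 4/11.
So P(yellow next | data) = Σ P(yellow next | H) P(H | data) = (0)(1/11) + (1/2)(6/11) + (3/4)(4/11) = 6/11.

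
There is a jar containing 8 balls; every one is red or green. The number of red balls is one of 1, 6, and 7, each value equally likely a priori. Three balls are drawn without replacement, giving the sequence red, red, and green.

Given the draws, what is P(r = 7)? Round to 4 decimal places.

For each hypothesis, P(data | H) works out to: P(data | r = 1) = (1/8)(0/7) = 0; P(data | r = 6) = (6/8)(5/7)(2/6) = 5/28; P(data | r = 7) = (7/8)(6/7)(1/6) = 1/8.
Multiplying each by its prior: 1/3 · 0 = 0, 1/3 · 5/28 = 5/84, 1/3 · 1/8 = 1/24; summing to 17/168.
Therefore the posterior P(r = 7 | data) = (1/24) / (17/168) = 7/17.

0.4118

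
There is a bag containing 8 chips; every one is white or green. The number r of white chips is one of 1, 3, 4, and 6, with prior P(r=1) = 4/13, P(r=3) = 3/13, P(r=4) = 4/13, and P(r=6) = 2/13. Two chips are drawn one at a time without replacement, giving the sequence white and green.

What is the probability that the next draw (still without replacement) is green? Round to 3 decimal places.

For each hypothesis, P(data | H) works out to: P(data | r = 1) = (1/8)(7/7) = 1/8; P(data | r = 3) = (3/8)(5/7) = 15/56; P(data | r = 4) = (4/8)(4/7) = 2/7; P(data | r = 6) = (6/8)(2/7) = 3/14.
Weighting by the prior gives 4/13 · 1/8 = 1/26, 3/13 · 15/56 = 45/728, 4/13 · 2/7 = 8/91, 2/13 · 3/14 = 3/91; these sum to 23/104.
The posterior is then P(r = 1 | data) = 4/23, P(r = 3 | data) = 45/161, P(r = 4 | data) = 64/161, P(r = 6 | data) = 24/161.
The predictive probability is P(green next | data) = (1)(4/23) + (2/3)(45/161) + (1/2)(64/161) + (1/6)(24/161) = 94/161.

0.584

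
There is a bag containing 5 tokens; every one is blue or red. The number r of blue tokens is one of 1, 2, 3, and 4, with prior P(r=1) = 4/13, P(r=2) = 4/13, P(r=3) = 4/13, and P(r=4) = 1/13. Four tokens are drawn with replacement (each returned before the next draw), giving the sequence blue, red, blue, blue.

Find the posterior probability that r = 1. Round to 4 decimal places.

The likelihood of the observed sequence under each hypothesis: P(data | r = 1) = (1/5)(4/5)(1/5)(1/5) = 0.0064; P(data | r = 2) = (2/5)(3/5)(2/5)(2/5) = 0.0384; P(data | r = 3) = (3/5)(2/5)(3/5)(3/5) = 0.0864; P(data | r = 4) = (4/5)(1/5)(4/5)(4/5) = 0.1024.
Multiplying each by its prior: 4/13 · 0.0064 = 0.0019692, 4/13 · 0.0384 = 0.011815, 4/13 · 0.0864 = 0.026585, 1/13 · 0.1024 = 0.0078769; summing to 0.048246.
Therefore the posterior P(r = 1 | data) = (0.0019692) / (0.048246) = 0.040816.

0.0408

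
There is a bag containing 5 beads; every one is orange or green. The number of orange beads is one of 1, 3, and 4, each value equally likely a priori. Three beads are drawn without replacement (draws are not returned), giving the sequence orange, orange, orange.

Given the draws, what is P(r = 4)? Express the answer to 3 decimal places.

0.800

The likelihood of the observed sequence under each hypothesis: P(data | r = 1) = (1/5)(0/4) = 0; P(data | r = 3) = (3/5)(2/4)(1/3) = 1/10; P(data | r = 4) = (4/5)(3/4)(2/3) = 2/5.
The prior-weighted likelihoods are 1/3 · 0 = 0, 1/3 · 1/10 = 1/30, 1/3 · 2/5 = 2/15; these sum to 1/6.
Hence P(r = 4 | data) = (2/15) / (1/6) = 4/5.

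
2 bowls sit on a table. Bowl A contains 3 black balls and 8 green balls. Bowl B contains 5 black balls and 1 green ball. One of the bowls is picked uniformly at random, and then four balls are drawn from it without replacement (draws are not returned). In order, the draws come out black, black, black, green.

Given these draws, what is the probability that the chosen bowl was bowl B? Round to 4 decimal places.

0.9649

For each hypothesis, P(data | H) works out to: P(data | bowl A) = (3/11)(2/10)(1/9)(8/8) = 1/165; P(data | bowl B) = (5/6)(4/5)(3/4)(1/3) = 1/6.
Multiplying each by its prior: 1/2 · 1/165 = 1/330, 1/2 · 1/6 = 1/12; with total 19/220.
By Bayes' rule, P(bowl B | data) = (1/12) / (19/220) = 55/57.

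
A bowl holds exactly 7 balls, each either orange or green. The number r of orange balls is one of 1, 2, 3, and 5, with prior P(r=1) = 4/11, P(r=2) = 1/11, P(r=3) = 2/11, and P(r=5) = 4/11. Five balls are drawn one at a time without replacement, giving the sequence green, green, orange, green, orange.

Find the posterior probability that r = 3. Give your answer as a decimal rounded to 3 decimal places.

0.706

For each hypothesis, P(data | H) works out to: P(data | r = 1) = (6/7)(5/6)(1/5)(4/4)(0/3) = 0; P(data | r = 2) = (5/7)(4/6)(2/5)(3/4)(1/3) = 0.047619; P(data | r = 3) = (4/7)(3/6)(3/5)(2/4)(2/3) = 0.057143; P(data | r = 5) = (2/7)(1/6)(5/5)(0/4) = 0.
The prior-weighted likelihoods are 4/11 · 0 = 0, 1/11 · 0.047619 = 0.004329, 2/11 · 0.057143 = 0.01039, 4/11 · 0 = 0; these sum to 0.014719.
Therefore the posterior P(r = 3 | data) = (0.01039) / (0.014719) = 0.70588.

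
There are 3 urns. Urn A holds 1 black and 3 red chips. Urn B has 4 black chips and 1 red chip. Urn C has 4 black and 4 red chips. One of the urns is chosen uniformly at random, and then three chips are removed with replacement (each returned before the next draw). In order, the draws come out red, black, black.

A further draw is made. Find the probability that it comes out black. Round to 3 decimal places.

Compute the likelihood of the observed sequence for each case: P(data | urn A) = (3/4)(1/4)(1/4) = 0.046875; P(data | urn B) = (1/5)(4/5)(4/5) = 0.128; P(data | urn C) = (4/8)(4/8)(4/8) = 0.125.
The prior-weighted likelihoods are 1/3 · 0.046875 = 0.015625, 1/3 · 0.128 = 0.042667, 1/3 · 0.125 = 0.041667; these sum to 0.099958.
Dividing through by the total gives posterior P(urn A | data) = 0.15632, P(urn B | data) = 0.42684, P(urn C | data) = 0.41684.
Averaging over the posterior, P(black next | data) = (1/4)(0.15632) + (4/5)(0.42684) + (1/2)(0.41684) = 0.58897.

0.589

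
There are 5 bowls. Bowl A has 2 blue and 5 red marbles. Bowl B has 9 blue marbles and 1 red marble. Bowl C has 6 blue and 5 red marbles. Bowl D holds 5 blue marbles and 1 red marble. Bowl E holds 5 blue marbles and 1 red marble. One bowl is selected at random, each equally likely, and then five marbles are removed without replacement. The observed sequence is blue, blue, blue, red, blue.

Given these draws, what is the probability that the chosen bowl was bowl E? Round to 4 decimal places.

For each hypothesis, P(data | H) works out to: P(data | bowl A) = (2/7)(1/6)(0/5) = 0; P(data | bowl B) = (9/10)(8/9)(7/8)(1/7)(6/6) = 0.1; P(data | bowl C) = (6/11)(5/10)(4/9)(5/8)(3/7) = 0.032468; P(data | bowl D) = (5/6)(4/5)(3/4)(1/3)(2/2) = 0.16667; P(data | bowl E) = (5/6)(4/5)(3/4)(1/3)(2/2) = 0.16667.
The prior-weighted likelihoods are 1/5 · 0 = 0, 1/5 · 0.1 = 0.02, 1/5 · 0.032468 = 0.0064935, 1/5 · 0.16667 = 0.033333, 1/5 · 0.16667 = 0.033333; summing to 0.09316.
Hence P(bowl E | data) = (0.033333) / (0.09316) = 0.35781.

0.3578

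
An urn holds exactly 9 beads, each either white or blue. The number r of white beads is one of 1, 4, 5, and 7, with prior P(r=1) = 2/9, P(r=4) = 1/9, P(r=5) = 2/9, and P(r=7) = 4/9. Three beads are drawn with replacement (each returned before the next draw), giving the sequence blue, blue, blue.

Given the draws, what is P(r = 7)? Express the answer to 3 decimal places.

The likelihood of the observed sequence under each hypothesis: P(data | r = 1) = (8/9)(8/9)(8/9) = 0.70233; P(data | r = 4) = (5/9)(5/9)(5/9) = 0.17147; P(data | r = 5) = (4/9)(4/9)(4/9) = 0.087791; P(data | r = 7) = (2/9)(2/9)(2/9) = 0.010974.
Weighting by the prior gives 2/9 · 0.70233 = 0.15607, 1/9 · 0.17147 = 0.019052, 2/9 · 0.087791 = 0.019509, 4/9 · 0.010974 = 0.0048773; with total 0.19951.
Hence P(r = 7 | data) = (0.0048773) / (0.19951) = 0.024446.

0.024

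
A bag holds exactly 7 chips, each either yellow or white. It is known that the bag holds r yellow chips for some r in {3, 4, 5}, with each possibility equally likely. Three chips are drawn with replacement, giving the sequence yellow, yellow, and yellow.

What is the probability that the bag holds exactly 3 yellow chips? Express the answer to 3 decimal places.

0.125

The likelihood of the observed sequence under each hypothesis: P(data | r = 3) = (3/7)(3/7)(3/7) = 0.078717; P(data | r = 4) = (4/7)(4/7)(4/7) = 0.18659; P(data | r = 5) = (5/7)(5/7)(5/7) = 0.36443.
Weighting by the prior gives 1/3 · 0.078717 = 0.026239, 1/3 · 0.18659 = 0.062196, 1/3 · 0.36443 = 0.12148; with total 0.20991.
Therefore the posterior P(r = 3 | data) = (0.026239) / (0.20991) = 0.125.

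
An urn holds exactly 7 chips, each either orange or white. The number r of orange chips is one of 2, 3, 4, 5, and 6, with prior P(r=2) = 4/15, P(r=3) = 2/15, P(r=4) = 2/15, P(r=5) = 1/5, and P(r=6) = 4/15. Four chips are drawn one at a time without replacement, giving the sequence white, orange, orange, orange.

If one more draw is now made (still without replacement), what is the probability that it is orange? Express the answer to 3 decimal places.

0.744

For each hypothesis, P(data | H) works out to: P(data | r = 2) = (5/7)(2/6)(1/5)(0/4) = 0; P(data | r = 3) = (4/7)(3/6)(2/5)(1/4) = 1/35; P(data | r = 4) = (3/7)(4/6)(3/5)(2/4) = 3/35; P(data | r = 5) = (2/7)(5/6)(4/5)(3/4) = 1/7; P(data | r = 6) = (1/7)(6/6)(5/5)(4/4) = 1/7.
Multiplying each by its prior: 4/15 · 0 = 0, 2/15 · 1/35 = 2/525, 2/15 · 3/35 = 2/175, 1/5 · 1/7 = 1/35, 4/15 · 1/7 = 4/105; these sum to 43/525.
Normalising, the posterior is P(r = 2 | data) = 0, P(r = 3 | data) = 2/43, P(r = 4 | data) = 6/43, P(r = 5 | data) = 15/43, P(r = 6 | data) = 20/43.
The predictive probability is P(orange next | data) = (0)(2/43) + (1/3)(6/43) + (2/3)(15/43) + (1)(20/43) = 32/43.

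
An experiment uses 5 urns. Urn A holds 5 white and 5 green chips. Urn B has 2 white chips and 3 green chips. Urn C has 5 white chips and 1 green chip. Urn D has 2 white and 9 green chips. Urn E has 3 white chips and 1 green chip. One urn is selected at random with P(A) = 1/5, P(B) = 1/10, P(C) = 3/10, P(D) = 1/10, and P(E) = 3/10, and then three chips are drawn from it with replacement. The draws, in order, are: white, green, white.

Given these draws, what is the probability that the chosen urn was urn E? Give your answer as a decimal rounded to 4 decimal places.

The likelihood of the observed sequence under each hypothesis: P(data | urn A) = (5/10)(5/10)(5/10) = 0.125; P(data | urn B) = (2/5)(3/5)(2/5) = 0.096; P(data | urn C) = (5/6)(1/6)(5/6) = 0.11574; P(data | urn D) = (2/11)(9/11)(2/11) = 0.027047; P(data | urn E) = (3/4)(1/4)(3/4) = 0.14062.
Multiplying each by its prior: 1/5 · 0.125 = 0.025, 1/10 · 0.096 = 0.0096, 3/10 · 0.11574 = 0.034722, 1/10 · 0.027047 = 0.0027047, 3/10 · 0.14062 = 0.042188; these sum to 0.11421.
By Bayes' rule, P(urn E | data) = (0.042188) / (0.11421) = 0.36937.

0.3694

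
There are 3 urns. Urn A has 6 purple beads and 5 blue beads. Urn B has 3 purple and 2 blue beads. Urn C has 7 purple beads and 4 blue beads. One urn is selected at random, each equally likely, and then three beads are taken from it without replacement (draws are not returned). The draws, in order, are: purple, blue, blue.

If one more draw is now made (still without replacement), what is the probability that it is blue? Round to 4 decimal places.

0.2178

The likelihood of the observed sequence under each hypothesis: P(data | urn A) = (6/11)(5/10)(4/9) = 4/33; P(data | urn B) = (3/5)(2/4)(1/3) = 1/10; P(data | urn C) = (7/11)(4/10)(3/9) = 14/165.
Multiplying each by its prior: 1/3 · 4/33 = 4/99, 1/3 · 1/10 = 1/30, 1/3 · 14/165 = 14/495; these sum to 101/990.
Normalising, the posterior is P(urn A | data) = 40/101, P(urn B | data) = 33/101, P(urn C | data) = 28/101.
Averaging over the posterior, P(blue next | data) = (3/8)(40/101) + (0)(33/101) + (1/4)(28/101) = 22/101.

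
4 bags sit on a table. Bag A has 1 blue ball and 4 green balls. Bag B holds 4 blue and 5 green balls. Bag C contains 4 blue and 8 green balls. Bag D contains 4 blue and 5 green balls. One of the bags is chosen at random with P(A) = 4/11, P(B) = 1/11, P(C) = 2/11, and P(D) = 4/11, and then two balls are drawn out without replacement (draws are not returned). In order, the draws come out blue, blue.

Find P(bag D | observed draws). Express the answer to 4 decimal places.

0.6567

Compute the likelihood of the observed sequence for each case: P(data | bag A) = (1/5)(0/4) = 0; P(data | bag B) = (4/9)(3/8) = 1/6; P(data | bag C) = (4/12)(3/11) = 1/11; P(data | bag D) = (4/9)(3/8) = 1/6.
Multiplying each by its prior: 4/11 · 0 = 0, 1/11 · 1/6 = 1/66, 2/11 · 1/11 = 2/121, 4/11 · 1/6 = 2/33; these sum to 67/726.
Hence P(bag D | data) = (2/33) / (67/726) = 44/67.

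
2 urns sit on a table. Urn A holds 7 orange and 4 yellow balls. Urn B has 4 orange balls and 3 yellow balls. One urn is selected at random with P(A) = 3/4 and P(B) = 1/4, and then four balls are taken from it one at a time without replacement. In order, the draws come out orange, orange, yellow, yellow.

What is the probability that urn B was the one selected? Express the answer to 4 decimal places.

For each hypothesis, P(data | H) works out to: P(data | urn A) = (7/11)(6/10)(4/9)(3/8) = 0.063636; P(data | urn B) = (4/7)(3/6)(3/5)(2/4) = 0.085714.
The prior-weighted likelihoods are 3/4 · 0.063636 = 0.047727, 1/4 · 0.085714 = 0.021429; these sum to 0.069156.
Therefore the posterior P(urn B | data) = (0.021429) / (0.069156) = 0.30986.

0.3099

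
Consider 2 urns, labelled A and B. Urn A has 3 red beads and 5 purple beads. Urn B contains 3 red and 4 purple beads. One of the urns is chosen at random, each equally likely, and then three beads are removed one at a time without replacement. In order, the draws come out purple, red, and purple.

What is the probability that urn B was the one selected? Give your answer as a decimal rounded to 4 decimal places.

0.4898

The likelihood of the observed sequence under each hypothesis: P(data | urn A) = (5/8)(3/7)(4/6) = 5/28; P(data | urn B) = (4/7)(3/6)(3/5) = 6/35.
The prior-weighted likelihoods are 1/2 · 5/28 = 5/56, 1/2 · 6/35 = 3/35; summing to 7/40.
By Bayes' rule, P(urn B | data) = (3/35) / (7/40) = 24/49.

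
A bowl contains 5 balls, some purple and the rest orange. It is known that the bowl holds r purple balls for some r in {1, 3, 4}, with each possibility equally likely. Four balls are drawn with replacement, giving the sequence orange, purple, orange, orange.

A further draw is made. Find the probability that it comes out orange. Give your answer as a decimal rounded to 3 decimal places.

0.670

The likelihood of the observed sequence under each hypothesis: P(data | r = 1) = (4/5)(1/5)(4/5)(4/5) = 0.1024; P(data | r = 3) = (2/5)(3/5)(2/5)(2/5) = 0.0384; P(data | r = 4) = (1/5)(4/5)(1/5)(1/5) = 0.0064.
Multiplying each by its prior: 1/3 · 0.1024 = 0.034133, 1/3 · 0.0384 = 0.0128, 1/3 · 0.0064 = 0.0021333; with total 0.049067.
Normalising, the posterior is P(r = 1 | data) = 0.69565, P(r = 3 | data) = 0.26087, P(r = 4 | data) = 0.043478.
Averaging over the posterior, P(orange next | data) = (4/5)(0.69565) + (2/5)(0.26087) + (1/5)(0.043478) = 0.66957.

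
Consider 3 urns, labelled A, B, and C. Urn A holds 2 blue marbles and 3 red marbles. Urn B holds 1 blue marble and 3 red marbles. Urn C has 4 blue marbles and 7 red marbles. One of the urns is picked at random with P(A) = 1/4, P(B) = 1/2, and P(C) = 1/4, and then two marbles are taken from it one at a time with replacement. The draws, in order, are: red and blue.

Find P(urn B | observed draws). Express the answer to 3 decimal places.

The likelihood of the observed sequence under each hypothesis: P(data | urn A) = (3/5)(2/5) = 0.24; P(data | urn B) = (3/4)(1/4) = 0.1875; P(data | urn C) = (7/11)(4/11) = 0.2314.
Weighting by the prior gives 1/4 · 0.24 = 0.06, 1/2 · 0.1875 = 0.09375, 1/4 · 0.2314 = 0.057851; these sum to 0.2116.
So P(urn B | data) = (0.09375) / (0.2116) = 0.44305.

0.443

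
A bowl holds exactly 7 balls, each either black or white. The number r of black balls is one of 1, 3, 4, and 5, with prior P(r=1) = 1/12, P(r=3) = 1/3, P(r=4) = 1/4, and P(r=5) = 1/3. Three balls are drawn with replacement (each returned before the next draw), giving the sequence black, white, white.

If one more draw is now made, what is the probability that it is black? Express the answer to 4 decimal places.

The likelihood of the observed sequence under each hypothesis: P(data | r = 1) = (1/7)(6/7)(6/7) = 0.10496; P(data | r = 3) = (3/7)(4/7)(4/7) = 0.13994; P(data | r = 4) = (4/7)(3/7)(3/7) = 0.10496; P(data | r = 5) = (5/7)(2/7)(2/7) = 0.058309.
The prior-weighted likelihoods are 1/12 · 0.10496 = 0.0087464, 1/3 · 0.13994 = 0.046647, 1/4 · 0.10496 = 0.026239, 1/3 · 0.058309 = 0.019436; summing to 0.10107.
Dividing through by the total gives posterior P(r = 1 | data) = 0.086538, P(r = 3 | data) = 0.46154, P(r = 4 | data) = 0.25962, P(r = 5 | data) = 0.19231.
The predictive probability is P(black next | data) = (1/7)(0.086538) + (3/7)(0.46154) + (4/7)(0.25962) + (5/7)(0.19231) = 0.49588.

0.4959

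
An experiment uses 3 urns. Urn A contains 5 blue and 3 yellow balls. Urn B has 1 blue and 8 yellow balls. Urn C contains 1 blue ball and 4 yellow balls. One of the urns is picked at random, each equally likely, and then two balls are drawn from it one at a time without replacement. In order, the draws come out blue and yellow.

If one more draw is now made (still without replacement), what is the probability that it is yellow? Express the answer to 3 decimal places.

The likelihood of the observed sequence under each hypothesis: P(data | urn A) = (5/8)(3/7) = 0.26786; P(data | urn B) = (1/9)(8/8) = 0.11111; P(data | urn C) = (1/5)(4/4) = 0.2.
The prior-weighted likelihoods are 1/3 · 0.26786 = 0.089286, 1/3 · 0.11111 = 0.037037, 1/3 · 0.2 = 0.066667; these sum to 0.19299.
Normalising, the posterior is P(urn A | data) = 0.46265, P(urn B | data) = 0.19191, P(urn C | data) = 0.34544.
The predictive probability is P(yellow next | data) = (1/3)(0.46265) + (1)(0.19191) + (1)(0.34544) = 0.69157.

0.692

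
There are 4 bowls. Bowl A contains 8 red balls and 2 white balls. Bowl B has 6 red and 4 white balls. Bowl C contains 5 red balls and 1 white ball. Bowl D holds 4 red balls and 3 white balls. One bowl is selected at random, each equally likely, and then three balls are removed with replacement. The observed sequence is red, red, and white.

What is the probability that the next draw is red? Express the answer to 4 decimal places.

0.6921

Compute the likelihood of the observed sequence for each case: P(data | bowl A) = (8/10)(8/10)(2/10) = 0.128; P(data | bowl B) = (6/10)(6/10)(4/10) = 0.144; P(data | bowl C) = (5/6)(5/6)(1/6) = 0.11574; P(data | bowl D) = (4/7)(4/7)(3/7) = 0.13994.
Multiplying each by its prior: 1/4 · 0.128 = 0.032, 1/4 · 0.144 = 0.036, 1/4 · 0.11574 = 0.028935, 1/4 · 0.13994 = 0.034985; summing to 0.13192.
Dividing through by the total gives posterior P(bowl A | data) = 0.24257, P(bowl B | data) = 0.27289, P(bowl C | data) = 0.21934, P(bowl D | data) = 0.2652.
The predictive probability is P(red next | data) = (4/5)(0.24257) + (3/5)(0.27289) + (5/6)(0.21934) + (4/7)(0.2652) = 0.69212.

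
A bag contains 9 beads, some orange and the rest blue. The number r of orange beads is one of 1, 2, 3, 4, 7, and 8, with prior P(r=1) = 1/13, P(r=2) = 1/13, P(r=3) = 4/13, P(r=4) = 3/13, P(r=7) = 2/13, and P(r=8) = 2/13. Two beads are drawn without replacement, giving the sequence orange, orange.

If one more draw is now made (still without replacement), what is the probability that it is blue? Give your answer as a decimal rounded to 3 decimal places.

0.342

Under each hypothesis, the probability of the observed sequence is: P(data | r = 1) = (1/9)(0/8) = 0; P(data | r = 2) = (2/9)(1/8) = 1/36; P(data | r = 3) = (3/9)(2/8) = 1/12; P(data | r = 4) = (4/9)(3/8) = 1/6; P(data | r = 7) = (7/9)(6/8) = 7/12; P(data | r = 8) = (8/9)(7/8) = 7/9.
Weighting by the prior gives 1/13 · 0 = 0, 1/13 · 1/36 = 1/468, 4/13 · 1/12 = 1/39, 3/13 · 1/6 = 1/26, 2/13 · 7/12 = 7/78, 2/13 · 7/9 = 14/117; with total 43/156.
Normalising, the posterior is P(r = 1 | data) = 0, P(r = 2 | data) = 1/129, P(r = 3 | data) = 4/43, P(r = 4 | data) = 6/43, P(r = 7 | data) = 14/43, P(r = 8 | data) = 56/129.
So P(blue next | data) = Σ P(blue next | H) P(H | data) = (1)(1/129) + (6/7)(4/43) + (5/7)(6/43) + (2/7)(14/43) + (1/7)(56/129) = 103/301.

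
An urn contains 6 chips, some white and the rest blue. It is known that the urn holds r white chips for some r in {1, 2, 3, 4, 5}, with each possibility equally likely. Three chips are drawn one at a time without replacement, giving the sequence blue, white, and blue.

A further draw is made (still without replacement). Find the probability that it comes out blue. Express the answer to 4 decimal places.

Compute the likelihood of the observed sequence for each case: P(data | r = 1) = (5/6)(1/5)(4/4) = 1/6; P(data | r = 2) = (4/6)(2/5)(3/4) = 1/5; P(data | r = 3) = (3/6)(3/5)(2/4) = 3/20; P(data | r = 4) = (2/6)(4/5)(1/4) = 1/15; P(data | r = 5) = (1/6)(5/5)(0/4) = 0.
Weighting by the prior gives 1/5 · 1/6 = 1/30, 1/5 · 1/5 = 1/25, 1/5 · 3/20 = 3/100, 1/5 · 1/15 = 1/75, 1/5 · 0 = 0; summing to 7/60.
Dividing through by the total gives posterior P(r = 1 | data) = 2/7, P(r = 2 | data) = 12/35, P(r = 3 | data) = 9/35, P(r = 4 | data) = 4/35, P(r = 5 | data) = 0.
Averaging over the posterior, P(blue next | data) = (1)(2/7) + (2/3)(12/35) + (1/3)(9/35) + (0)(4/35) = 3/5.

0.6000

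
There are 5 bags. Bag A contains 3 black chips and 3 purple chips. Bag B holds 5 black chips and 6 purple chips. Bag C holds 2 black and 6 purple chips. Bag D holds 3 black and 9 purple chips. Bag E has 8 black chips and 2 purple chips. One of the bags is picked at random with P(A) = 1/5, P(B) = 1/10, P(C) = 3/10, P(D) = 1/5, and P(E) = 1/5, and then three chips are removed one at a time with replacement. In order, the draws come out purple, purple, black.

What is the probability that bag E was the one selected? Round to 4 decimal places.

For each hypothesis, P(data | H) works out to: P(data | bag A) = (3/6)(3/6)(3/6) = 0.125; P(data | bag B) = (6/11)(6/11)(5/11) = 0.13524; P(data | bag C) = (6/8)(6/8)(2/8) = 0.14062; P(data | bag D) = (9/12)(9/12)(3/12) = 0.14062; P(data | bag E) = (2/10)(2/10)(8/10) = 0.032.
Multiplying each by its prior: 1/5 · 0.125 = 0.025, 1/10 · 0.13524 = 0.013524, 3/10 · 0.14062 = 0.042188, 1/5 · 0.14062 = 0.028125, 1/5 · 0.032 = 0.0064; summing to 0.11524.
So P(bag E | data) = (0.0064) / (0.11524) = 0.055538.

0.0555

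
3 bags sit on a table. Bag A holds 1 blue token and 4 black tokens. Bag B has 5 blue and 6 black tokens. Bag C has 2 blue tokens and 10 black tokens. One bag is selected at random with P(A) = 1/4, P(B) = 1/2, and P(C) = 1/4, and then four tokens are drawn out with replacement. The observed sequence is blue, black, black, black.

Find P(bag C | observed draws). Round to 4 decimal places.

Compute the likelihood of the observed sequence for each case: P(data | bag A) = (1/5)(4/5)(4/5)(4/5) = 0.1024; P(data | bag B) = (5/11)(6/11)(6/11)(6/11) = 0.073765; P(data | bag C) = (2/12)(10/12)(10/12)(10/12) = 0.096451.
Multiplying each by its prior: 1/4 · 0.1024 = 0.0256, 1/2 · 0.073765 = 0.036883, 1/4 · 0.096451 = 0.024113; summing to 0.086595.
Therefore the posterior P(bag C | data) = (0.024113) / (0.086595) = 0.27845.

0.2785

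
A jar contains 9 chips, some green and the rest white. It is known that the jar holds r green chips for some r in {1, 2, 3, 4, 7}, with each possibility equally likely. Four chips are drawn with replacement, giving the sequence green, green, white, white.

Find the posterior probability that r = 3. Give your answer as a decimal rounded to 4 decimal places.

Compute the likelihood of the observed sequence for each case: P(data | r = 1) = (1/9)(1/9)(8/9)(8/9) = 0.0097546; P(data | r = 2) = (2/9)(2/9)(7/9)(7/9) = 0.029873; P(data | r = 3) = (3/9)(3/9)(6/9)(6/9) = 0.049383; P(data | r = 4) = (4/9)(4/9)(5/9)(5/9) = 0.060966; P(data | r = 7) = (7/9)(7/9)(2/9)(2/9) = 0.029873.
Weighting by the prior gives 1/5 · 0.0097546 = 0.0019509, 1/5 · 0.029873 = 0.0059747, 1/5 · 0.049383 = 0.0098765, 1/5 · 0.060966 = 0.012193, 1/5 · 0.029873 = 0.0059747; summing to 0.03597.
By Bayes' rule, P(r = 3 | data) = (0.0098765) / (0.03597) = 0.27458.

0.2746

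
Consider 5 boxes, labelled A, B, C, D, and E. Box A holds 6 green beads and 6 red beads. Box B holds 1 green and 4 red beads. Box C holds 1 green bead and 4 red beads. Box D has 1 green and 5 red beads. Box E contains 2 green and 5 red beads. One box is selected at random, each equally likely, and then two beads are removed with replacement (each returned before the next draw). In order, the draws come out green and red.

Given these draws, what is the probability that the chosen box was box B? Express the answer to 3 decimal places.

0.175

Compute the likelihood of the observed sequence for each case: P(data | box A) = (6/12)(6/12) = 0.25; P(data | box B) = (1/5)(4/5) = 0.16; P(data | box C) = (1/5)(4/5) = 0.16; P(data | box D) = (1/6)(5/6) = 0.13889; P(data | box E) = (2/7)(5/7) = 0.20408.
Weighting by the prior gives 1/5 · 0.25 = 0.05, 1/5 · 0.16 = 0.032, 1/5 · 0.16 = 0.032, 1/5 · 0.13889 = 0.027778, 1/5 · 0.20408 = 0.040816; these sum to 0.18259.
Hence P(box B | data) = (0.032) / (0.18259) = 0.17525.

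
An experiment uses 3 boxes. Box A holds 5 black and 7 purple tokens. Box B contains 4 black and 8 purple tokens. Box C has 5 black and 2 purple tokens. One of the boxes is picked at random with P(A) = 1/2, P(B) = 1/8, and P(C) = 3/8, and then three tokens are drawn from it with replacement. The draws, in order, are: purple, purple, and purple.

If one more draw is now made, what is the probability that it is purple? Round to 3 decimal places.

0.587

For each hypothesis, P(data | H) works out to: P(data | box A) = (7/12)(7/12)(7/12) = 0.1985; P(data | box B) = (8/12)(8/12)(8/12) = 0.2963; P(data | box C) = (2/7)(2/7)(2/7) = 0.023324.
Weighting by the prior gives 1/2 · 0.1985 = 0.099248, 1/8 · 0.2963 = 0.037037, 3/8 · 0.023324 = 0.0087464; these sum to 0.14503.
Normalising, the posterior is P(box A | data) = 0.68432, P(box B | data) = 0.25537, P(box C | data) = 0.060307.
Averaging over the posterior, P(purple next | data) = (7/12)(0.68432) + (2/3)(0.25537) + (2/7)(0.060307) = 0.58667.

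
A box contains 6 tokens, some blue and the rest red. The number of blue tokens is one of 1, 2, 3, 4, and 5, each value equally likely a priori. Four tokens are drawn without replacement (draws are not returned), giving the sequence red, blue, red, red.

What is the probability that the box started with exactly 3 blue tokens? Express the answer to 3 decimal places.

0.143

Compute the likelihood of the observed sequence for each case: P(data | r = 1) = (5/6)(1/5)(4/4)(3/3) = 1/6; P(data | r = 2) = (4/6)(2/5)(3/4)(2/3) = 2/15; P(data | r = 3) = (3/6)(3/5)(2/4)(1/3) = 1/20; P(data | r = 4) = (2/6)(4/5)(1/4)(0/3) = 0; P(data | r = 5) = (1/6)(5/5)(0/4) = 0.
The prior-weighted likelihoods are 1/5 · 1/6 = 1/30, 1/5 · 2/15 = 2/75, 1/5 · 1/20 = 1/100, 1/5 · 0 = 0, 1/5 · 0 = 0; summing to 7/100.
Hence P(r = 3 | data) = (1/100) / (7/100) = 1/7.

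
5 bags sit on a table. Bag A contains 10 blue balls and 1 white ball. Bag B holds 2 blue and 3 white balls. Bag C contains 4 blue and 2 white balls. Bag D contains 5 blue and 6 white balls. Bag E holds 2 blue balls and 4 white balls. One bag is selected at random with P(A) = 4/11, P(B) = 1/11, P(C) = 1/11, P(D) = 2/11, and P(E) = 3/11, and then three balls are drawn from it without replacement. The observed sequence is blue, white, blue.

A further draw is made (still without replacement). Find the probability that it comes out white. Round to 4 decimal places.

0.4685

The likelihood of the observed sequence under each hypothesis: P(data | bag A) = (10/11)(1/10)(9/9) = 1/11; P(data | bag B) = (2/5)(3/4)(1/3) = 1/10; P(data | bag C) = (4/6)(2/5)(3/4) = 1/5; P(data | bag D) = (5/11)(6/10)(4/9) = 4/33; P(data | bag E) = (2/6)(4/5)(1/4) = 1/15.
The prior-weighted likelihoods are 4/11 · 1/11 = 4/121, 1/11 · 1/10 = 1/110, 1/11 · 1/5 = 1/55, 2/11 · 4/33 = 8/363, 3/11 · 1/15 = 1/55; with total 73/726.
Normalising, the posterior is P(bag A | data) = 24/73, P(bag B | data) = 33/365, P(bag C | data) = 66/365, P(bag D | data) = 16/73, P(bag E | data) = 66/365.
The predictive probability is P(white next | data) = (0)(24/73) + (1)(33/365) + (1/3)(66/365) + (5/8)(16/73) + (1)(66/365) = 171/365.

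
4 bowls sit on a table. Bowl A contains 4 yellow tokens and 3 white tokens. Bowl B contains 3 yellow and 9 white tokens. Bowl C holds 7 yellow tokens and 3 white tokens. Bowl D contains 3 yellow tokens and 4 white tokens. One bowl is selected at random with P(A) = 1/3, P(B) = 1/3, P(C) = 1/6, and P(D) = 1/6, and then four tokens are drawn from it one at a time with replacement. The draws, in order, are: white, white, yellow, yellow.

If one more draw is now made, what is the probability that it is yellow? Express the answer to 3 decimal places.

Under each hypothesis, the probability of the observed sequence is: P(data | bowl A) = (3/7)(3/7)(4/7)(4/7) = 0.059975; P(data | bowl B) = (9/12)(9/12)(3/12)(3/12) = 0.035156; P(data | bowl C) = (3/10)(3/10)(7/10)(7/10) = 0.0441; P(data | bowl D) = (4/7)(4/7)(3/7)(3/7) = 0.059975.
Multiplying each by its prior: 1/3 · 0.059975 = 0.019992, 1/3 · 0.035156 = 0.011719, 1/6 · 0.0441 = 0.00735, 1/6 · 0.059975 = 0.0099958; summing to 0.049056.
Normalising, the posterior is P(bowl A | data) = 0.40753, P(bowl B | data) = 0.23888, P(bowl C | data) = 0.14983, P(bowl D | data) = 0.20376.
So P(yellow next | data) = Σ P(yellow next | H) P(H | data) = (4/7)(0.40753) + (1/4)(0.23888) + (7/10)(0.14983) + (3/7)(0.20376) = 0.4848.

0.485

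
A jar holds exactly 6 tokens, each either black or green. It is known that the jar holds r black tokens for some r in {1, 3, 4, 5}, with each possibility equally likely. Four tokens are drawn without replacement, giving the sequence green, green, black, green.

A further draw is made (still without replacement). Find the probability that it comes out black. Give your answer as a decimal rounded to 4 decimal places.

0.2308

For each hypothesis, P(data | H) works out to: P(data | r = 1) = (5/6)(4/5)(1/4)(3/3) = 1/6; P(data | r = 3) = (3/6)(2/5)(3/4)(1/3) = 1/20; P(data | r = 4) = (2/6)(1/5)(4/4)(0/3) = 0; P(data | r = 5) = (1/6)(0/5) = 0.
Multiplying each by its prior: 1/4 · 1/6 = 1/24, 1/4 · 1/20 = 1/80, 1/4 · 0 = 0, 1/4 · 0 = 0; with total 13/240.
The posterior is then P(r = 1 | data) = 10/13, P(r = 3 | data) = 3/13, P(r = 4 | data) = 0, P(r = 5 | data) = 0.
Averaging over the posterior, P(black next | data) = (0)(10/13) + (1)(3/13) = 3/13.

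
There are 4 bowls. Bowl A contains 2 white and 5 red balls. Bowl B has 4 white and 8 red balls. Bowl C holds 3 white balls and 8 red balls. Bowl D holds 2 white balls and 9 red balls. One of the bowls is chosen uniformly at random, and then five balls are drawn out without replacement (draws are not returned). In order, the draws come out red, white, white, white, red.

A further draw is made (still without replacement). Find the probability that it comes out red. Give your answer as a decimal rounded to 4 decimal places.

For each hypothesis, P(data | H) works out to: P(data | bowl A) = (5/7)(2/6)(1/5)(0/4) = 0; P(data | bowl B) = (8/12)(4/11)(3/10)(2/9)(7/8) = 0.014141; P(data | bowl C) = (8/11)(3/10)(2/9)(1/8)(7/7) = 0.0060606; P(data | bowl D) = (9/11)(2/10)(1/9)(0/8) = 0.
Multiplying each by its prior: 1/4 · 0 = 0, 1/4 · 0.014141 = 0.0035354, 1/4 · 0.0060606 = 0.0015152, 1/4 · 0 = 0; summing to 0.0050505.
Normalising, the posterior is P(bowl A | data) = 0, P(bowl B | data) = 0.7, P(bowl C | data) = 0.3, P(bowl D | data) = 0.
So P(red next | data) = Σ P(red next | H) P(H | data) = (6/7)(0.7) + (1)(0.3) = 0.9.

0.9000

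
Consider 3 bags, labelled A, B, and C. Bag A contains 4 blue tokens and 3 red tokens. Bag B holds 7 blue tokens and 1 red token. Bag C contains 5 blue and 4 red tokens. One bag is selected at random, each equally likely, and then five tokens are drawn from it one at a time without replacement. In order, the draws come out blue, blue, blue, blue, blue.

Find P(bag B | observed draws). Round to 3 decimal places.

0.979

Compute the likelihood of the observed sequence for each case: P(data | bag A) = (4/7)(3/6)(2/5)(1/4)(0/3) = 0; P(data | bag B) = (7/8)(6/7)(5/6)(4/5)(3/4) = 0.375; P(data | bag C) = (5/9)(4/8)(3/7)(2/6)(1/5) = 0.0079365.
Multiplying each by its prior: 1/3 · 0 = 0, 1/3 · 0.375 = 0.125, 1/3 · 0.0079365 = 0.0026455; with total 0.12765.
Therefore the posterior P(bag B | data) = (0.125) / (0.12765) = 0.97927.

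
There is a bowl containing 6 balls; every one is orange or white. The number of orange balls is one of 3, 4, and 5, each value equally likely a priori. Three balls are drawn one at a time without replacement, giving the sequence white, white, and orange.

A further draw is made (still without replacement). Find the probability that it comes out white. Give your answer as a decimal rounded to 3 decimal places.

The likelihood of the observed sequence under each hypothesis: P(data | r = 3) = (3/6)(2/5)(3/4) = 3/20; P(data | r = 4) = (2/6)(1/5)(4/4) = 1/15; P(data | r = 5) = (1/6)(0/5) = 0.
The prior-weighted likelihoods are 1/3 · 3/20 = 1/20, 1/3 · 1/15 = 1/45, 1/3 · 0 = 0; summing to 13/180.
The posterior is then P(r = 3 | data) = 9/13, P(r = 4 | data) = 4/13, P(r = 5 | data) = 0.
Averaging over the posterior, P(white next | data) = (1/3)(9/13) + (0)(4/13) = 3/13.

0.231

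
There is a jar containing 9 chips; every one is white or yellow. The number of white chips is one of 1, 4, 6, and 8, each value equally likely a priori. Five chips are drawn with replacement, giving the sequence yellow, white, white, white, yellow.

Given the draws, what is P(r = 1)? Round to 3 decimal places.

Compute the likelihood of the observed sequence for each case: P(data | r = 1) = (8/9)(1/9)(1/9)(1/9)(8/9) = 0.0010838; P(data | r = 4) = (5/9)(4/9)(4/9)(4/9)(5/9) = 0.027096; P(data | r = 6) = (3/9)(6/9)(6/9)(6/9)(3/9) = 0.032922; P(data | r = 8) = (1/9)(8/9)(8/9)(8/9)(1/9) = 0.0086708.
Multiplying each by its prior: 1/4 · 0.0010838 = 0.00027096, 1/4 · 0.027096 = 0.006774, 1/4 · 0.032922 = 0.0082305, 1/4 · 0.0086708 = 0.0021677; summing to 0.017443.
Hence P(r = 1 | data) = (0.00027096) / (0.017443) = 0.015534.

0.016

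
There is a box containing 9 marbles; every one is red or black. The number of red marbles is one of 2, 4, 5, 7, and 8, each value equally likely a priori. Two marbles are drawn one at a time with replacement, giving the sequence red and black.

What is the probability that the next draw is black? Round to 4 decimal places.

Compute the likelihood of the observed sequence for each case: P(data | r = 2) = (2/9)(7/9) = 14/81; P(data | r = 4) = (4/9)(5/9) = 20/81; P(data | r = 5) = (5/9)(4/9) = 20/81; P(data | r = 7) = (7/9)(2/9) = 14/81; P(data | r = 8) = (8/9)(1/9) = 8/81.
The prior-weighted likelihoods are 1/5 · 14/81 = 14/405, 1/5 · 20/81 = 4/81, 1/5 · 20/81 = 4/81, 1/5 · 14/81 = 14/405, 1/5 · 8/81 = 8/405; these sum to 76/405.
The posterior is then P(r = 2 | data) = 7/38, P(r = 4 | data) = 5/19, P(r = 5 | data) = 5/19, P(r = 7 | data) = 7/38, P(r = 8 | data) = 2/19.
Averaging over the posterior, P(black next | data) = (7/9)(7/38) + (5/9)(5/19) + (4/9)(5/19) + (2/9)(7/38) + (1/9)(2/19) = 157/342.

0.4591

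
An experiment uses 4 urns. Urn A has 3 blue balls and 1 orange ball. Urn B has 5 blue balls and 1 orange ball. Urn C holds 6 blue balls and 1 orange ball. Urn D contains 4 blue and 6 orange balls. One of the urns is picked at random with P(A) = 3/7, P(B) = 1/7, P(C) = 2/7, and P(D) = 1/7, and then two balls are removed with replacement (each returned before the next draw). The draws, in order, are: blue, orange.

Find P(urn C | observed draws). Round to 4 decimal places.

The likelihood of the observed sequence under each hypothesis: P(data | urn A) = (3/4)(1/4) = 0.1875; P(data | urn B) = (5/6)(1/6) = 0.13889; P(data | urn C) = (6/7)(1/7) = 0.12245; P(data | urn D) = (4/10)(6/10) = 0.24.
Multiplying each by its prior: 3/7 · 0.1875 = 0.080357, 1/7 · 0.13889 = 0.019841, 2/7 · 0.12245 = 0.034985, 1/7 · 0.24 = 0.034286; summing to 0.16947.
Therefore the posterior P(urn C | data) = (0.034985) / (0.16947) = 0.20644.

0.2064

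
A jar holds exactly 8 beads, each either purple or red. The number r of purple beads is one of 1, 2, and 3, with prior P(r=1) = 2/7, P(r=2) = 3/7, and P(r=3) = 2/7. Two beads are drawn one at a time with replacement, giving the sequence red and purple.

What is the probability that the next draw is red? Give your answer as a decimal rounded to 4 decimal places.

The likelihood of the observed sequence under each hypothesis: P(data | r = 1) = (7/8)(1/8) = 7/64; P(data | r = 2) = (6/8)(2/8) = 3/16; P(data | r = 3) = (5/8)(3/8) = 15/64.
The prior-weighted likelihoods are 2/7 · 7/64 = 1/32, 3/7 · 3/16 = 9/112, 2/7 · 15/64 = 15/224; summing to 5/28.
Dividing through by the total gives posterior P(r = 1 | data) = 7/40, P(r = 2 | data) = 9/20, P(r = 3 | data) = 3/8.
So P(red next | data) = Σ P(red next | H) P(H | data) = (7/8)(7/40) + (3/4)(9/20) + (5/8)(3/8) = 29/40.

0.7250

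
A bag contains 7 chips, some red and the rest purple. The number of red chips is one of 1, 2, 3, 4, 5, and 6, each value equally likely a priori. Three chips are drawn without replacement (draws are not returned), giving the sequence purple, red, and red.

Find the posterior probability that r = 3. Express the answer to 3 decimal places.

0.171

For each hypothesis, P(data | H) works out to: P(data | r = 1) = (6/7)(1/6)(0/5) = 0; P(data | r = 2) = (5/7)(2/6)(1/5) = 1/21; P(data | r = 3) = (4/7)(3/6)(2/5) = 4/35; P(data | r = 4) = (3/7)(4/6)(3/5) = 6/35; P(data | r = 5) = (2/7)(5/6)(4/5) = 4/21; P(data | r = 6) = (1/7)(6/6)(5/5) = 1/7.
Multiplying each by its prior: 1/6 · 0 = 0, 1/6 · 1/21 = 1/126, 1/6 · 4/35 = 2/105, 1/6 · 6/35 = 1/35, 1/6 · 4/21 = 2/63, 1/6 · 1/7 = 1/42; these sum to 1/9.
Hence P(r = 3 | data) = (2/105) / (1/9) = 6/35.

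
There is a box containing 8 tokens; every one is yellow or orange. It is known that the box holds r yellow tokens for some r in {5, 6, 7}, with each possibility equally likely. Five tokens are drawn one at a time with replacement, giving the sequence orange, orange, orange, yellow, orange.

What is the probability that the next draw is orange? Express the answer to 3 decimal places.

The likelihood of the observed sequence under each hypothesis: P(data | r = 5) = (3/8)(3/8)(3/8)(5/8)(3/8) = 0.01236; P(data | r = 6) = (2/8)(2/8)(2/8)(6/8)(2/8) = 0.0029297; P(data | r = 7) = (1/8)(1/8)(1/8)(7/8)(1/8) = 0.00021362.
The prior-weighted likelihoods are 1/3 · 0.01236 = 0.0041199, 1/3 · 0.0029297 = 0.00097656, 1/3 · 0.00021362 = 7.1208e-05; summing to 0.0051676.
Normalising, the posterior is P(r = 5 | data) = 0.79724, P(r = 6 | data) = 0.18898, P(r = 7 | data) = 0.01378.
Averaging over the posterior, P(orange next | data) = (3/8)(0.79724) + (1/4)(0.18898) + (1/8)(0.01378) = 0.34793.

0.348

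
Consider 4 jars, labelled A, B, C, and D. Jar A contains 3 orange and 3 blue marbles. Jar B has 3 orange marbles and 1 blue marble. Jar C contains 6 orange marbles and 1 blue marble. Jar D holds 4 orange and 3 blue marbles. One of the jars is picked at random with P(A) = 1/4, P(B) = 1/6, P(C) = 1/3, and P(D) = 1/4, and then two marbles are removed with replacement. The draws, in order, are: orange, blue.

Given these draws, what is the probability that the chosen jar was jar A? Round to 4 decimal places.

0.3192

Under each hypothesis, the probability of the observed sequence is: P(data | jar A) = (3/6)(3/6) = 0.25; P(data | jar B) = (3/4)(1/4) = 0.1875; P(data | jar C) = (6/7)(1/7) = 0.12245; P(data | jar D) = (4/7)(3/7) = 0.2449.
Weighting by the prior gives 1/4 · 0.25 = 0.0625, 1/6 · 0.1875 = 0.03125, 1/3 · 0.12245 = 0.040816, 1/4 · 0.2449 = 0.061224; summing to 0.19579.
Therefore the posterior P(jar A | data) = (0.0625) / (0.19579) = 0.31922.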